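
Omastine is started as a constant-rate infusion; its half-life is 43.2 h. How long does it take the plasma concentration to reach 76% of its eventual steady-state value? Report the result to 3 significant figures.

k = ln 2 / 43.2 = 0.01605 h⁻¹
f = 1 − e^(−kt)  ⇒  t = −ln(1 − f) / k
t = −ln(1 − 0.76) / 0.01605 = 1.427 / 0.01605 ≈ 88.9 hours

88.9 hours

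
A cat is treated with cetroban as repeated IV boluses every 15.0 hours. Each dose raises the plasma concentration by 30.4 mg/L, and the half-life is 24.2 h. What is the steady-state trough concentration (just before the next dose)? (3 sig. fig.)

56.6 mg/L

k = ln 2 / 24.2 = 0.02864 h⁻¹
Fraction remaining after one interval: e^(−kτ) = e^(−0.02864 × 15.0) = 0.6507
R = 1 / (1 − 0.6507) = 2.863
Css,max = 30.4 × 2.863 = 87.04 mg/L
Css,min = Css,max × e^(−kτ) = 87.04 × 0.6507 ≈ 56.6 mg/L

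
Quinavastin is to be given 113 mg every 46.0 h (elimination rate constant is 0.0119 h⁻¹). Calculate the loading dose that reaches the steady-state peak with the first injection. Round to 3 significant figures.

268 mg

Accumulation ratio R = 1 / (1 − e^(−kτ)) = 1 / (1 − e^(−0.01190×46.0)) = 1 / (1 − 0.5785) = 2.372
Loading dose = maintenance dose × R = 113 × 2.372 ≈ 268 mg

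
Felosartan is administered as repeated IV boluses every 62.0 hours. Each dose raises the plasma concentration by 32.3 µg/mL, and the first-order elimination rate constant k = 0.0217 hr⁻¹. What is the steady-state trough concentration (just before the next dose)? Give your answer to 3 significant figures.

Fraction remaining after one interval: e^(−kτ) = e^(−0.02170 × 62.0) = 0.2604
R = 1 / (1 − 0.2604) = 1.352
Css,max = 32.3 × 1.352 = 43.67 µg/mL
Css,min = Css,max × e^(−kτ) = 43.67 × 0.2604 ≈ 11.4 µg/mL

11.4 µg/mL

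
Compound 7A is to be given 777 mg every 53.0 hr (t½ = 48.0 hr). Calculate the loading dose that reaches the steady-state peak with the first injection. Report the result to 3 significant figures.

1450 mg

k = ln 2 / 48.0 = 0.01444 hr⁻¹
Accumulation ratio R = 1 / (1 − e^(−kτ)) = 1 / (1 − e^(−0.01444×53.0)) = 1 / (1 − 0.4652) = 1.870
Loading dose = maintenance dose × R = 777 × 1.870 ≈ 1450 mg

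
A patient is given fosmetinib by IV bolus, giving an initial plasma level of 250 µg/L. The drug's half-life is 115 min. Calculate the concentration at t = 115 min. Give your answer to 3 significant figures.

125 µg/L

k = ln 2 / 115 = 0.006027 min⁻¹
115 min is 1.000 half-lives, so C = 250 × (1/2)^1.000 = 250 × 0.5000 ≈ 125 µg/L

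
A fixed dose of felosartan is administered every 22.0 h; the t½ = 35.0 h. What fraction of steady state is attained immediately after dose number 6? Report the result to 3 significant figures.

k = ln 2 / 35.0 = 0.01980 h⁻¹
f_n = 1 − e^(−nkτ) = 1 − e^(−6 × 0.01980 × 22.0) = 1 − e^(−2.614) = 1 − 0.07323 ≈ 0.927

0.927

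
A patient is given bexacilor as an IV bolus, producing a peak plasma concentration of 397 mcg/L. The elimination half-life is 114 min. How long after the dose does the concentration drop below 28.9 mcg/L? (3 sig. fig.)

431 minutes

k = ln 2 / 114 = 0.006080 min⁻¹
C(t) = C₀ e^(−kt)  ⇒  t = ln(C₀/C) / k
t = ln(397/28.9) / 0.006080 = 2.620 / 0.006080 ≈ 431 minutes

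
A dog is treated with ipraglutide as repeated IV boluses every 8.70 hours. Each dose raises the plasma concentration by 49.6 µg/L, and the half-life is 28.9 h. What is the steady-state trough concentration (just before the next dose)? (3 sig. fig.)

214 µg/L

k = ln 2 / 28.9 = 0.02398 h⁻¹
Fraction remaining after one interval: e^(−kτ) = e^(−0.02398 × 8.70) = 0.8117
R = 1 / (1 − 0.8117) = 5.310
Css,max = 49.6 × 5.310 = 263.4 µg/L
Css,min = Css,max × e^(−kτ) = 263.4 × 0.8117 ≈ 214 µg/L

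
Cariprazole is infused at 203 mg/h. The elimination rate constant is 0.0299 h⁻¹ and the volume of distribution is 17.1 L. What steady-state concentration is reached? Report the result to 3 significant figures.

CL = k · V = 0.0299 × 17.1 = 0.5113 L/h
Css = rate / CL = 203 / 0.5113 ≈ 397 µg/mL

397 µg/mL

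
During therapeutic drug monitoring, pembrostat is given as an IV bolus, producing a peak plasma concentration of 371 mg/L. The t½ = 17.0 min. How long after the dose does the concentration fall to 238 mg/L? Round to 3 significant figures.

10.9 minutes

k = ln 2 / 17.0 = 0.04077 min⁻¹
C(t) = C₀ e^(−kt)  ⇒  t = ln(C₀/C) / k
t = ln(371/238) / 0.04077 = 0.4439 / 0.04077 ≈ 10.9 minutes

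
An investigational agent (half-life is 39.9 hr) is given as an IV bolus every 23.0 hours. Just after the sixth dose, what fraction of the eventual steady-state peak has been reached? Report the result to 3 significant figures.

k = ln 2 / 39.9 = 0.01737 hr⁻¹
f_n = 1 − e^(−nkτ) = 1 − e^(−6 × 0.01737 × 23.0) = 1 − e^(−2.397) = 1 − 0.09096 ≈ 0.909

0.909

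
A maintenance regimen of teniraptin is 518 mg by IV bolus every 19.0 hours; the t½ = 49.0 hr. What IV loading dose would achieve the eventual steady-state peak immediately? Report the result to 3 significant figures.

k = ln 2 / 49.0 = 0.01415 hr⁻¹
Accumulation ratio R = 1 / (1 − e^(−kτ)) = 1 / (1 − e^(−0.01415×19.0)) = 1 / (1 − 0.7643) = 4.243
Loading dose = maintenance dose × R = 518 × 4.243 ≈ 2200 mg

2200 mg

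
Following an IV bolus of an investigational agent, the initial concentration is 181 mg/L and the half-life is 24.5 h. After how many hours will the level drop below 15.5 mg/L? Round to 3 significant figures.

k = ln 2 / 24.5 = 0.02829 h⁻¹
C(t) = C₀ e^(−kt)  ⇒  t = ln(C₀/C) / k
t = ln(181/15.5) / 0.02829 = 2.458 / 0.02829 ≈ 86.9 hours

86.9 hours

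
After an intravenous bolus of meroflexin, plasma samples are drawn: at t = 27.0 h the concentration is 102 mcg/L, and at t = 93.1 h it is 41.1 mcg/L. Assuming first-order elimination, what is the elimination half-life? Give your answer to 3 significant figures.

50.4 hours

k = ln(C₁/C₂) / (t₂ − t₁) = ln(102/41.1) / (93.1 − 27.0)
  = 0.9090 / 66.10 = 0.01375 h⁻¹
t½ = ln 2 / k = ln 2 / 0.01375 ≈ 50.4 hours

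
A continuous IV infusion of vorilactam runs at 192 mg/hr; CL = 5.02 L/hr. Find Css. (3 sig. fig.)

Css = infusion rate / CL = 192 / 5.02 ≈ 38.2 µg/mL

38.2 µg/mL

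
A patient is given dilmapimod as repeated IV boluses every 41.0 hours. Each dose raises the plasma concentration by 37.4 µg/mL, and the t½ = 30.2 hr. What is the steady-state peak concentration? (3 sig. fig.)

61.3 µg/mL

k = ln 2 / 30.2 = 0.02295 hr⁻¹
Fraction remaining after one interval: e^(−kτ) = e^(−0.02295 × 41.0) = 0.3902
R = 1 / (1 − 0.3902) = 1.640
Css,max = 37.4 × 1.640 ≈ 61.3 µg/mL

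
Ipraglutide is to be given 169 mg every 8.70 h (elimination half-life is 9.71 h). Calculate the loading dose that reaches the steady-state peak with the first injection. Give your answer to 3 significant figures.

k = ln 2 / 9.71 = 0.07138 h⁻¹
Accumulation ratio R = 1 / (1 − e^(−kτ)) = 1 / (1 − e^(−0.07138×8.70)) = 1 / (1 − 0.5374) = 2.162
Loading dose = maintenance dose × R = 169 × 2.162 ≈ 365 mg

365 mg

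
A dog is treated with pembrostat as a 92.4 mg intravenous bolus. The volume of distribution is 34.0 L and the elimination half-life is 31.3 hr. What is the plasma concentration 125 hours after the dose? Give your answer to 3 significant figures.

0.171 µg/mL

C₀ = dose / V = 92.4 / 34.0 = 2.718 µg/mL
k = ln 2 / 31.3 = 0.02215 hr⁻¹
C(t) = C₀ e^(−kt) = 2.718 × e^(−0.02215 × 125) = 2.718 × e^(−2.768) = 2.718 × 0.06278 ≈ 0.171 µg/mL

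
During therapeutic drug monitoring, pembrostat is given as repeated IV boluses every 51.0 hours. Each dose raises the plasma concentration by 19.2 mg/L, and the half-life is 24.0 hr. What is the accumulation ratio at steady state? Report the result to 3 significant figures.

k = ln 2 / 24.0 = 0.02888 hr⁻¹
Fraction remaining after one interval: e^(−kτ) = e^(−0.02888 × 51.0) = 0.2293
R = 1 / (1 − 0.2293) = 1 / 0.7707 ≈ 1.30

1.30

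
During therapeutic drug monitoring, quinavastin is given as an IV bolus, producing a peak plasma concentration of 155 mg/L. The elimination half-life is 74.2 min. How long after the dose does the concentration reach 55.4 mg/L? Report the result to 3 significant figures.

k = ln 2 / 74.2 = 0.009342 min⁻¹
C(t) = C₀ e^(−kt)  ⇒  t = ln(C₀/C) / k
t = ln(155/55.4) / 0.009342 = 1.029 / 0.009342 ≈ 110 minutes

110 minutes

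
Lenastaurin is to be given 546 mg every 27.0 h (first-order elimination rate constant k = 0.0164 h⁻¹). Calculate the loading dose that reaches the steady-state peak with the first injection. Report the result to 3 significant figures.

Accumulation ratio R = 1 / (1 − e^(−kτ)) = 1 / (1 − e^(−0.01640×27.0)) = 1 / (1 − 0.6422) = 2.795
Loading dose = maintenance dose × R = 546 × 2.795 ≈ 1530 mg

1530 mg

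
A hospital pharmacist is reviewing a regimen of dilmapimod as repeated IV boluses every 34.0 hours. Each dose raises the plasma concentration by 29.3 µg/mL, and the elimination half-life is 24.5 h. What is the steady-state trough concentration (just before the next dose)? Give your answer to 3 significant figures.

k = ln 2 / 24.5 = 0.02829 h⁻¹
Fraction remaining after one interval: e^(−kτ) = e^(−0.02829 × 34.0) = 0.3822
R = 1 / (1 − 0.3822) = 1.619
Css,max = 29.3 × 1.619 = 47.42 µg/mL
Css,min = Css,max × e^(−kτ) = 47.42 × 0.3822 ≈ 18.1 µg/mL

18.1 µg/mL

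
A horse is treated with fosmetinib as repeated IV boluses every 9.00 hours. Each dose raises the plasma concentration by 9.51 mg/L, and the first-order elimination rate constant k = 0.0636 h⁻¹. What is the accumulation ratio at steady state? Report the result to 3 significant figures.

Fraction remaining after one interval: e^(−kτ) = e^(−0.06360 × 9.00) = 0.5642
R = 1 / (1 − 0.5642) = 1 / 0.4358 ≈ 2.29

2.29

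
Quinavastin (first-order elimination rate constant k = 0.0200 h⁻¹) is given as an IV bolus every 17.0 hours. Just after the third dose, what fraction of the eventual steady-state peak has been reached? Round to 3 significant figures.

f_n = 1 − e^(−nkτ) = 1 − e^(−3 × 0.02000 × 17.0) = 1 − e^(−1.020) = 1 − 0.3606 ≈ 0.639

0.639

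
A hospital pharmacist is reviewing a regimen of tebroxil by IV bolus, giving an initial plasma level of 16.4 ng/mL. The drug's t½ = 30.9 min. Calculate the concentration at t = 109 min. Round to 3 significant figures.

1.42 ng/mL

k = ln 2 / 30.9 = 0.02243 min⁻¹
109 min is 3.528 half-lives, so C = 16.4 × (1/2)^3.528 = 16.4 × 0.08672 ≈ 1.42 ng/mL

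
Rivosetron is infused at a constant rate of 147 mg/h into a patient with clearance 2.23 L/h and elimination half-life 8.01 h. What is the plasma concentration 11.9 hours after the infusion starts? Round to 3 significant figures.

42.4 µg/mL

Css = rate / CL = 147 / 2.23 = 65.92 µg/mL
k = ln 2 / 8.01 = 0.08654 h⁻¹
C(t) = Css (1 − e^(−kt)) = 65.92 × (1 − e^(−1.030)) = 65.92 × 0.6429 ≈ 42.4 µg/mL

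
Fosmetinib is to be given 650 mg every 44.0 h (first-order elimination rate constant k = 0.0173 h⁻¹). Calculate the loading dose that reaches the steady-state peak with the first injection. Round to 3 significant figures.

1220 mg

Accumulation ratio R = 1 / (1 − e^(−kτ)) = 1 / (1 − e^(−0.01730×44.0)) = 1 / (1 − 0.4671) = 1.877
Loading dose = maintenance dose × R = 650 × 1.877 ≈ 1220 mg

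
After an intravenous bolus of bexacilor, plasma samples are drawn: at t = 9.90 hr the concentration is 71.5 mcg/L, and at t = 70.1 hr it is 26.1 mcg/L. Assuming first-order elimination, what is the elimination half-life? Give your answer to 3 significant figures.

41.4 hours

k = ln(C₁/C₂) / (t₂ − t₁) = ln(71.5/26.1) / (70.1 − 9.90)
  = 1.008 / 60.20 = 0.01674 hr⁻¹
t½ = ln 2 / k = ln 2 / 0.01674 ≈ 41.4 hours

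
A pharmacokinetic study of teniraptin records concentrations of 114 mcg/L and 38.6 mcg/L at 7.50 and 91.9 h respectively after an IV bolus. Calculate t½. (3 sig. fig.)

k = ln(C₁/C₂) / (t₂ − t₁) = ln(114/38.6) / (91.9 − 7.50)
  = 1.083 / 84.40 = 0.01283 h⁻¹
t½ = ln 2 / k = ln 2 / 0.01283 ≈ 54.0 hours

54.0 hours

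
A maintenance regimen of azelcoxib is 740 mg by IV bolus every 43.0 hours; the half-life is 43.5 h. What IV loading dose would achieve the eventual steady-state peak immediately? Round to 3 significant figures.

k = ln 2 / 43.5 = 0.01593 h⁻¹
Accumulation ratio R = 1 / (1 − e^(−kτ)) = 1 / (1 − e^(−0.01593×43.0)) = 1 / (1 − 0.5040) = 2.016
Loading dose = maintenance dose × R = 740 × 2.016 ≈ 1490 mg

1490 mg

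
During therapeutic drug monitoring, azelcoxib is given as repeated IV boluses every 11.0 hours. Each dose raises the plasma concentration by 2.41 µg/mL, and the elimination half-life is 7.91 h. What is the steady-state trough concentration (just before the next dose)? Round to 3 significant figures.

1.49 µg/mL

k = ln 2 / 7.91 = 0.08763 h⁻¹
Fraction remaining after one interval: e^(−kτ) = e^(−0.08763 × 11.0) = 0.3814
R = 1 / (1 − 0.3814) = 1.617
Css,max = 2.41 × 1.617 = 3.896 µg/mL
Css,min = Css,max × e^(−kτ) = 3.896 × 0.3814 ≈ 1.49 µg/mL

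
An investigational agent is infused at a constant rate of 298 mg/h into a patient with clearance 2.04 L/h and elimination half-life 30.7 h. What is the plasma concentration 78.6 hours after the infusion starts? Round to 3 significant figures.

121 µg/mL

Css = rate / CL = 298 / 2.04 = 146.1 µg/mL
k = ln 2 / 30.7 = 0.02258 h⁻¹
C(t) = Css (1 − e^(−kt)) = 146.1 × (1 − e^(−1.775)) = 146.1 × 0.8305 ≈ 121 µg/mL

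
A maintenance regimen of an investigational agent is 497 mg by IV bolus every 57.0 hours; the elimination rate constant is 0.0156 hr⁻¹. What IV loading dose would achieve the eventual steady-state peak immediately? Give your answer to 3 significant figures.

844 mg

Accumulation ratio R = 1 / (1 − e^(−kτ)) = 1 / (1 − e^(−0.01560×57.0)) = 1 / (1 − 0.4110) = 1.698
Loading dose = maintenance dose × R = 497 × 1.698 ≈ 844 mg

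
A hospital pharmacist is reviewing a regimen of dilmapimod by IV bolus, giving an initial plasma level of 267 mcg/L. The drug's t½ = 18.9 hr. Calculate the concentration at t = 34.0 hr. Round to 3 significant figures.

k = ln 2 / 18.9 = 0.03667 hr⁻¹
C(t) = C₀ e^(−kt) = 267 × e^(−0.03667 × 34.0) = 267 × e^(−1.247) = 267 × 0.2874 ≈ 76.7 mcg/L

76.7 mcg/L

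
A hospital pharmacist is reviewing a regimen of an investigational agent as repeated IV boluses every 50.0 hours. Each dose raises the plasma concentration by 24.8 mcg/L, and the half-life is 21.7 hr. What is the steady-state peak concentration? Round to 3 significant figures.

k = ln 2 / 21.7 = 0.03194 hr⁻¹
Fraction remaining after one interval: e^(−kτ) = e^(−0.03194 × 50.0) = 0.2025
R = 1 / (1 − 0.2025) = 1.254
Css,max = 24.8 × 1.254 ≈ 31.1 mcg/L

31.1 mcg/L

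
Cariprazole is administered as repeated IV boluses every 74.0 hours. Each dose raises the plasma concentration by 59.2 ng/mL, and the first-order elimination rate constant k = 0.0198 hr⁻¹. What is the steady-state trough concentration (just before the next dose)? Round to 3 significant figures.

17.8 ng/mL

Fraction remaining after one interval: e^(−kτ) = e^(−0.01980 × 74.0) = 0.2310
R = 1 / (1 − 0.2310) = 1.300
Css,max = 59.2 × 1.300 = 76.99 ng/mL
Css,min = Css,max × e^(−kτ) = 76.99 × 0.2310 ≈ 17.8 ng/mL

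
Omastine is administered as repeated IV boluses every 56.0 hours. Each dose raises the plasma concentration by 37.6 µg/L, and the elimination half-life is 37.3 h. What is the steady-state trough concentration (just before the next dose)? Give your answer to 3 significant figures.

20.5 µg/L

k = ln 2 / 37.3 = 0.01858 h⁻¹
Fraction remaining after one interval: e^(−kτ) = e^(−0.01858 × 56.0) = 0.3532
R = 1 / (1 − 0.3532) = 1.546
Css,max = 37.6 × 1.546 = 58.13 µg/L
Css,min = Css,max × e^(−kτ) = 58.13 × 0.3532 ≈ 20.5 µg/L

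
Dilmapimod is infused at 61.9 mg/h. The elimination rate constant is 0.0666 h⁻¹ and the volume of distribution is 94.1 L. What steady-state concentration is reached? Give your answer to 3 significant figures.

CL = k · V = 0.0666 × 94.1 = 6.267 L/h
Css = rate / CL = 61.9 / 6.267 ≈ 9.88 mg/L

9.88 mg/L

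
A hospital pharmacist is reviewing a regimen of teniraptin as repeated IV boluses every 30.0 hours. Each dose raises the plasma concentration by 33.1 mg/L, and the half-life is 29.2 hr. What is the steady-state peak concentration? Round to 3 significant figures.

k = ln 2 / 29.2 = 0.02374 hr⁻¹
Fraction remaining after one interval: e^(−kτ) = e^(−0.02374 × 30.0) = 0.4906
R = 1 / (1 − 0.4906) = 1.963
Css,max = 33.1 × 1.963 ≈ 65.0 mg/L

65.0 mg/L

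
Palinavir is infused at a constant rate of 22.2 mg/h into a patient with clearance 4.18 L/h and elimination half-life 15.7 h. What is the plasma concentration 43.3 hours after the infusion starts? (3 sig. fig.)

4.53 mg/L

Css = rate / CL = 22.2 / 4.18 = 5.311 mg/L
k = ln 2 / 15.7 = 0.04415 h⁻¹
C(t) = Css (1 − e^(−kt)) = 5.311 × (1 − e^(−1.912)) = 5.311 × 0.8522 ≈ 4.53 mg/L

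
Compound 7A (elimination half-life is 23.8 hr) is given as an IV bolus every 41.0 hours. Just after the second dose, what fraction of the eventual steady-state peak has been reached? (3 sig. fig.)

k = ln 2 / 23.8 = 0.02912 hr⁻¹
f_n = 1 − e^(−nkτ) = 1 − e^(−2 × 0.02912 × 41.0) = 1 − e^(−2.388) = 1 − 0.09180 ≈ 0.908

0.908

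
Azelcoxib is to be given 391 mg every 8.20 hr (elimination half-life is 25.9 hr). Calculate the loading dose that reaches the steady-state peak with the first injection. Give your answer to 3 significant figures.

k = ln 2 / 25.9 = 0.02676 hr⁻¹
Accumulation ratio R = 1 / (1 − e^(−kτ)) = 1 / (1 − e^(−0.02676×8.20)) = 1 / (1 − 0.8030) = 5.075
Loading dose = maintenance dose × R = 391 × 5.075 ≈ 1980 mg

1980 mg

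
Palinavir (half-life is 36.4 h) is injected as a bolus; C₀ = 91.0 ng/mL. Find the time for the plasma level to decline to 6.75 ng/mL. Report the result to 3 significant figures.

137 hours

k = ln 2 / 36.4 = 0.01904 h⁻¹
C(t) = C₀ e^(−kt)  ⇒  t = ln(C₀/C) / k
t = ln(91.0/6.75) / 0.01904 = 2.601 / 0.01904 ≈ 137 hours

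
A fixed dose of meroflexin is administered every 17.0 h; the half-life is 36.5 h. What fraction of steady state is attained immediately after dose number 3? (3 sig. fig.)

k = ln 2 / 36.5 = 0.01899 h⁻¹
f_n = 1 − e^(−nkτ) = 1 − e^(−3 × 0.01899 × 17.0) = 1 − e^(−0.9685) = 1 − 0.3796 ≈ 0.620

0.620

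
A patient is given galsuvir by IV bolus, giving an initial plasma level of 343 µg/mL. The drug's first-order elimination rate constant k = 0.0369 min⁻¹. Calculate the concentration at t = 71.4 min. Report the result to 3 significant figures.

C(t) = C₀ e^(−kt) = 343 × e^(−0.03690 × 71.4) = 343 × e^(−2.635) = 343 × 0.07174 ≈ 24.6 µg/mL

24.6 µg/mL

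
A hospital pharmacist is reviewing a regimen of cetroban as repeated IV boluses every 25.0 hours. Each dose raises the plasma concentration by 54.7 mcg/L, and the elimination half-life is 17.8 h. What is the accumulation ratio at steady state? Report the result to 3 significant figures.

k = ln 2 / 17.8 = 0.03894 h⁻¹
Fraction remaining after one interval: e^(−kτ) = e^(−0.03894 × 25.0) = 0.3778
R = 1 / (1 − 0.3778) = 1 / 0.6222 ≈ 1.61

1.61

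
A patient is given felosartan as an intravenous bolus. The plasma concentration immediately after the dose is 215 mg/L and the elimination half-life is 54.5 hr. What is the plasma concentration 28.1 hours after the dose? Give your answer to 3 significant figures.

k = ln 2 / 54.5 = 0.01272 hr⁻¹
28.1 hr is 0.5156 half-lives, so C = 215 × (1/2)^0.5156 = 215 × 0.6995 ≈ 150 mg/L

150 mg/L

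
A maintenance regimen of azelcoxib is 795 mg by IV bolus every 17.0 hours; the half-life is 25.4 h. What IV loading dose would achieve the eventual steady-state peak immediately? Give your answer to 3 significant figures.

k = ln 2 / 25.4 = 0.02729 h⁻¹
Accumulation ratio R = 1 / (1 − e^(−kτ)) = 1 / (1 − e^(−0.02729×17.0)) = 1 / (1 − 0.6288) = 2.694
Loading dose = maintenance dose × R = 795 × 2.694 ≈ 2140 mg

2140 mg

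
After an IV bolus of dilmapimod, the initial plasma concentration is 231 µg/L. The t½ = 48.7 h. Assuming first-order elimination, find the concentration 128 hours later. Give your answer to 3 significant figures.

k = ln 2 / 48.7 = 0.01423 h⁻¹
C(t) = C₀ e^(−kt) = 231 × e^(−0.01423 × 128) = 231 × e^(−1.822) = 231 × 0.1617 ≈ 37.4 µg/L

37.4 µg/L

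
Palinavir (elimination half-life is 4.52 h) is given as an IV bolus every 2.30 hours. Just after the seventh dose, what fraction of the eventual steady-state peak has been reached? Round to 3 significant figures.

k = ln 2 / 4.52 = 0.1534 h⁻¹
f_n = 1 − e^(−nkτ) = 1 − e^(−7 × 0.1534 × 2.30) = 1 − e^(−2.469) = 1 − 0.08467 ≈ 0.915

0.915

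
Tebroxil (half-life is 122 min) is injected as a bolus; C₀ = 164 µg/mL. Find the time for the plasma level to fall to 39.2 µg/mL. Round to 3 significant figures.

k = ln 2 / 122 = 0.005682 min⁻¹
C(t) = C₀ e^(−kt)  ⇒  t = ln(C₀/C) / k
t = ln(164/39.2) / 0.005682 = 1.431 / 0.005682 ≈ 252 minutes

252 minutes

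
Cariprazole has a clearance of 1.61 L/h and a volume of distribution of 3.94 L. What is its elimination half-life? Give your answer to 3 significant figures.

1.70 hours

k = CL / V = 1.61 / 3.94 = 0.4086 h⁻¹
t½ = ln 2 / k = ln 2 / 0.4086 ≈ 1.70 hours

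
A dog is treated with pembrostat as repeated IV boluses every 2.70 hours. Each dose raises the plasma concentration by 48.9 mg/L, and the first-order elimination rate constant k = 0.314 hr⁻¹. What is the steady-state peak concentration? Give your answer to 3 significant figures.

85.5 mg/L

Fraction remaining after one interval: e^(−kτ) = e^(−0.3140 × 2.70) = 0.4284
R = 1 / (1 − 0.4284) = 1.749
Css,max = 48.9 × 1.749 ≈ 85.5 mg/L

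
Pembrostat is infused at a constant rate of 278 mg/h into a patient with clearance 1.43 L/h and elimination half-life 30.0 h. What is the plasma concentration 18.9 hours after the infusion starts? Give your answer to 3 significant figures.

Css = rate / CL = 278 / 1.43 = 194.4 mg/L
k = ln 2 / 30.0 = 0.02310 h⁻¹
C(t) = Css (1 − e^(−kt)) = 194.4 × (1 − e^(−0.4367)) = 194.4 × 0.3538 ≈ 68.8 mg/L

68.8 mg/L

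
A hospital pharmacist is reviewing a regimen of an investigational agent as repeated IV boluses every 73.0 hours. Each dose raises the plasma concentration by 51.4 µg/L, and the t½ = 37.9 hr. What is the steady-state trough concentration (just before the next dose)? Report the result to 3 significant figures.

18.4 µg/L

k = ln 2 / 37.9 = 0.01829 hr⁻¹
Fraction remaining after one interval: e^(−kτ) = e^(−0.01829 × 73.0) = 0.2631
R = 1 / (1 − 0.2631) = 1.357
Css,max = 51.4 × 1.357 = 69.76 µg/L
Css,min = Css,max × e^(−kτ) = 69.76 × 0.2631 ≈ 18.4 µg/L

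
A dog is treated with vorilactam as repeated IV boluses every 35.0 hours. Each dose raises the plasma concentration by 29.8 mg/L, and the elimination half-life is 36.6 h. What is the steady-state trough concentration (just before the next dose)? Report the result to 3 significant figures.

k = ln 2 / 36.6 = 0.01894 h⁻¹
Fraction remaining after one interval: e^(−kτ) = e^(−0.01894 × 35.0) = 0.5154
R = 1 / (1 − 0.5154) = 2.063
Css,max = 29.8 × 2.063 = 61.49 mg/L
Css,min = Css,max × e^(−kτ) = 61.49 × 0.5154 ≈ 31.7 mg/L

31.7 mg/L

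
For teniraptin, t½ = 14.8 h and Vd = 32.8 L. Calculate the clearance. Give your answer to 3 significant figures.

1.54 L/h

k = ln 2 / t½ = ln 2 / 14.8 = 0.04683 h⁻¹
CL = k · V = 0.04683 × 32.8 ≈ 1.54 L/h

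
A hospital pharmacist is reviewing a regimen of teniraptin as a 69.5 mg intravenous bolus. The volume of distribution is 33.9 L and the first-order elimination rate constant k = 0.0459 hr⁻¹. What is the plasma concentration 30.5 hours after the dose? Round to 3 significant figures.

C₀ = dose / V = 69.5 / 33.9 = 2.050 mg/L
C(t) = C₀ e^(−kt) = 2.050 × e^(−0.04590 × 30.5) = 2.050 × e^(−1.400) = 2.050 × 0.2466 ≈ 0.506 mg/L

0.506 mg/L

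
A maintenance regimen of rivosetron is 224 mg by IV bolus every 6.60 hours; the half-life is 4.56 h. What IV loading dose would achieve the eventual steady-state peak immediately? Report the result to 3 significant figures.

354 mg

k = ln 2 / 4.56 = 0.1520 h⁻¹
Accumulation ratio R = 1 / (1 − e^(−kτ)) = 1 / (1 − e^(−0.1520×6.60)) = 1 / (1 − 0.3667) = 1.579
Loading dose = maintenance dose × R = 224 × 1.579 ≈ 354 mg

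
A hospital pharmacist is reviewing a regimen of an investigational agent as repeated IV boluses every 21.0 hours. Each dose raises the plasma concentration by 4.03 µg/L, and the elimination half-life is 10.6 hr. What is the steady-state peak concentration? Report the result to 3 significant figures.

5.40 µg/L

k = ln 2 / 10.6 = 0.06539 hr⁻¹
Fraction remaining after one interval: e^(−kτ) = e^(−0.06539 × 21.0) = 0.2533
R = 1 / (1 − 0.2533) = 1.339
Css,max = 4.03 × 1.339 ≈ 5.40 µg/L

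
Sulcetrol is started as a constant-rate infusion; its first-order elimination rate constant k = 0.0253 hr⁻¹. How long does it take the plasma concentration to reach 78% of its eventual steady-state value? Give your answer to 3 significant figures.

f = 1 − e^(−kt)  ⇒  t = −ln(1 − f) / k
t = −ln(1 − 0.78) / 0.02530 = 1.514 / 0.02530 ≈ 59.8 hours

59.8 hours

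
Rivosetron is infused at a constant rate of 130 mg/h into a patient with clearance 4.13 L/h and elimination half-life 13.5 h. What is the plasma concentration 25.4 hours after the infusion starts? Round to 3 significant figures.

22.9 µg/mL

Css = rate / CL = 130 / 4.13 = 31.48 µg/mL
k = ln 2 / 13.5 = 0.05134 h⁻¹
C(t) = Css (1 − e^(−kt)) = 31.48 × (1 − e^(−1.304)) = 31.48 × 0.7286 ≈ 22.9 µg/mL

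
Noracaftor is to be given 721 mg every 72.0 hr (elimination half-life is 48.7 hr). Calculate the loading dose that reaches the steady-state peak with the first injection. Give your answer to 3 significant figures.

k = ln 2 / 48.7 = 0.01423 hr⁻¹
Accumulation ratio R = 1 / (1 − e^(−kτ)) = 1 / (1 − e^(−0.01423×72.0)) = 1 / (1 − 0.3589) = 1.560
Loading dose = maintenance dose × R = 721 × 1.560 ≈ 1120 mg

1120 mg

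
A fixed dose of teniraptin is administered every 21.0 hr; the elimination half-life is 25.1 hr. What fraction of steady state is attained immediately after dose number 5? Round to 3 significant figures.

0.945

k = ln 2 / 25.1 = 0.02762 hr⁻¹
f_n = 1 − e^(−nkτ) = 1 − e^(−5 × 0.02762 × 21.0) = 1 − e^(−2.900) = 1 − 0.05504 ≈ 0.945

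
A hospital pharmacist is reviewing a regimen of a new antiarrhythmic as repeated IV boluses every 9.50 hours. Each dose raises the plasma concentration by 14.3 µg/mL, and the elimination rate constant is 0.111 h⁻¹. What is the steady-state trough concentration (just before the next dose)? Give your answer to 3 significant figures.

Fraction remaining after one interval: e^(−kτ) = e^(−0.1110 × 9.50) = 0.3484
R = 1 / (1 − 0.3484) = 1.535
Css,max = 14.3 × 1.535 = 21.94 µg/mL
Css,min = Css,max × e^(−kτ) = 21.94 × 0.3484 ≈ 7.64 µg/mL

7.64 µg/mL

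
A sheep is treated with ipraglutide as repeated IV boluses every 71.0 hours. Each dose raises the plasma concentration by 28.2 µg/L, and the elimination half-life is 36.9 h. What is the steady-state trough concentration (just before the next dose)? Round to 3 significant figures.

k = ln 2 / 36.9 = 0.01878 h⁻¹
Fraction remaining after one interval: e^(−kτ) = e^(−0.01878 × 71.0) = 0.2635
R = 1 / (1 − 0.2635) = 1.358
Css,max = 28.2 × 1.358 = 38.29 µg/L
Css,min = Css,max × e^(−kτ) = 38.29 × 0.2635 ≈ 10.1 µg/L

10.1 µg/L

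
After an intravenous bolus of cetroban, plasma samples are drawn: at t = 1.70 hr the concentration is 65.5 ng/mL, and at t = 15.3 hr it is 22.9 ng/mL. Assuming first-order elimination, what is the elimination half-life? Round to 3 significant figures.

8.97 hours

k = ln(C₁/C₂) / (t₂ − t₁) = ln(65.5/22.9) / (15.3 − 1.70)
  = 1.051 / 13.60 = 0.07727 hr⁻¹
t½ = ln 2 / k = ln 2 / 0.07727 ≈ 8.97 hours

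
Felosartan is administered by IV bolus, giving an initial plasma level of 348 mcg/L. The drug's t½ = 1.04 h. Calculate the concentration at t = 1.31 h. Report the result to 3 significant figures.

145 mcg/L

k = ln 2 / 1.04 = 0.6665 h⁻¹
1.31 h is 1.260 half-lives, so C = 348 × (1/2)^1.260 = 348 × 0.4177 ≈ 145 mcg/L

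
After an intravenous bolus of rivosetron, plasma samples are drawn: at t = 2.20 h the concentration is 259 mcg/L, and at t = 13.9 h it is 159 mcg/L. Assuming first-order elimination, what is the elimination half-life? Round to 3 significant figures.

k = ln(C₁/C₂) / (t₂ − t₁) = ln(259/159) / (13.9 − 2.20)
  = 0.4879 / 11.70 = 0.04170 h⁻¹
t½ = ln 2 / k = ln 2 / 0.04170 ≈ 16.6 hours

16.6 hours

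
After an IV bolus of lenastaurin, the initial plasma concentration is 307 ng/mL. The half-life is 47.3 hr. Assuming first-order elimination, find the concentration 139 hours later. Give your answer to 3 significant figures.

k = ln 2 / 47.3 = 0.01465 hr⁻¹
C(t) = C₀ e^(−kt) = 307 × e^(−0.01465 × 139) = 307 × e^(−2.037) = 307 × 0.1304 ≈ 40.0 ng/mL

40.0 ng/mL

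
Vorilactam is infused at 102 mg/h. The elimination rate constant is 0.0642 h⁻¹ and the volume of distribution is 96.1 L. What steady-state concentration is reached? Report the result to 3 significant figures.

16.5 mg/L

CL = k · V = 0.0642 × 96.1 = 6.170 L/h
Css = rate / CL = 102 / 6.170 ≈ 16.5 mg/L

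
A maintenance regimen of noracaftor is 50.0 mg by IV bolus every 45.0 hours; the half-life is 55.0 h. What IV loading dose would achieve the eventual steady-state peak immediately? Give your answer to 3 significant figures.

116 mg

k = ln 2 / 55.0 = 0.01260 h⁻¹
Accumulation ratio R = 1 / (1 − e^(−kτ)) = 1 / (1 − e^(−0.01260×45.0)) = 1 / (1 − 0.5672) = 2.310
Loading dose = maintenance dose × R = 50.0 × 2.310 ≈ 116 mg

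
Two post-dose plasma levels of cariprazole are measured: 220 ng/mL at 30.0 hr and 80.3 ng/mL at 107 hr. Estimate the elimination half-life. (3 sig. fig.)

k = ln(C₁/C₂) / (t₂ − t₁) = ln(220/80.3) / (107 − 30.0)
  = 1.008 / 77.00 = 0.01309 hr⁻¹
t½ = ln 2 / k = ln 2 / 0.01309 ≈ 53.0 hours

53.0 hours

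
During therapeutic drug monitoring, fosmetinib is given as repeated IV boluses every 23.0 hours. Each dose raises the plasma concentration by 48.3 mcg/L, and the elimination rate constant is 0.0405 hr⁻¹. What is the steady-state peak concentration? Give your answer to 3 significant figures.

Fraction remaining after one interval: e^(−kτ) = e^(−0.04050 × 23.0) = 0.3940
R = 1 / (1 − 0.3940) = 1.650
Css,max = 48.3 × 1.650 ≈ 79.7 mcg/L

79.7 mcg/L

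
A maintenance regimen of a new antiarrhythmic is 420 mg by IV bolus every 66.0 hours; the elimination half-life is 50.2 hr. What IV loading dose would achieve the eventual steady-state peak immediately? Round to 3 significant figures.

k = ln 2 / 50.2 = 0.01381 hr⁻¹
Accumulation ratio R = 1 / (1 − e^(−kτ)) = 1 / (1 − e^(−0.01381×66.0)) = 1 / (1 − 0.4020) = 1.672
Loading dose = maintenance dose × R = 420 × 1.672 ≈ 702 mg

702 mg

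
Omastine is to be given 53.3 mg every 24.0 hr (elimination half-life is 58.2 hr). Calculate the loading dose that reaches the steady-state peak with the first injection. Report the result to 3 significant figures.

k = ln 2 / 58.2 = 0.01191 hr⁻¹
Accumulation ratio R = 1 / (1 − e^(−kτ)) = 1 / (1 − e^(−0.01191×24.0)) = 1 / (1 − 0.7514) = 4.022
Loading dose = maintenance dose × R = 53.3 × 4.022 ≈ 214 mg

214 mg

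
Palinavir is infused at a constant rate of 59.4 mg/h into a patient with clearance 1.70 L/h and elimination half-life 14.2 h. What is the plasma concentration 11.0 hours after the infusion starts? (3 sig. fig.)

Css = rate / CL = 59.4 / 1.70 = 34.94 µg/mL
k = ln 2 / 14.2 = 0.04881 h⁻¹
C(t) = Css (1 − e^(−kt)) = 34.94 × (1 − e^(−0.5369)) = 34.94 × 0.4155 ≈ 14.5 µg/mL

14.5 µg/mL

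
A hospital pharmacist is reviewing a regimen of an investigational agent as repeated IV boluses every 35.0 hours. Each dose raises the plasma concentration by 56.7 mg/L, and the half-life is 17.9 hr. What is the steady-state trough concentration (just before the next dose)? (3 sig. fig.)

19.7 mg/L

k = ln 2 / 17.9 = 0.03872 hr⁻¹
Fraction remaining after one interval: e^(−kτ) = e^(−0.03872 × 35.0) = 0.2579
R = 1 / (1 − 0.2579) = 1.347
Css,max = 56.7 × 1.347 = 76.40 mg/L
Css,min = Css,max × e^(−kτ) = 76.40 × 0.2579 ≈ 19.7 mg/L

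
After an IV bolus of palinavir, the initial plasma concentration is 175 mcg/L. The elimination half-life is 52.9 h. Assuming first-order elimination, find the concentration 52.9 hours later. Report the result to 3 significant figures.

87.5 mcg/L

k = ln 2 / 52.9 = 0.01310 h⁻¹
52.9 h is 1.000 half-lives, so C = 175 × (1/2)^1.000 = 175 × 0.5000 ≈ 87.5 mcg/L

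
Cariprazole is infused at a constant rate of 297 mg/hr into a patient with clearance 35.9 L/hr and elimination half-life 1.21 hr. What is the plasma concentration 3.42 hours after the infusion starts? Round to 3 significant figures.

Css = rate / CL = 297 / 35.9 = 8.273 mg/L
k = ln 2 / 1.21 = 0.5728 hr⁻¹
C(t) = Css (1 − e^(−kt)) = 8.273 × (1 − e^(−1.959)) = 8.273 × 0.8590 ≈ 7.11 mg/L

7.11 mg/L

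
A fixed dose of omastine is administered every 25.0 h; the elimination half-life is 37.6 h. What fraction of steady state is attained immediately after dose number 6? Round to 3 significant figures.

k = ln 2 / 37.6 = 0.01843 h⁻¹
f_n = 1 − e^(−nkτ) = 1 − e^(−6 × 0.01843 × 25.0) = 1 − e^(−2.765) = 1 − 0.06296 ≈ 0.937

0.937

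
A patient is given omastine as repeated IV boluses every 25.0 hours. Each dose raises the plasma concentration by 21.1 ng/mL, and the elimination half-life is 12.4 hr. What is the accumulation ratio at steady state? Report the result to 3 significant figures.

k = ln 2 / 12.4 = 0.05590 hr⁻¹
Fraction remaining after one interval: e^(−kτ) = e^(−0.05590 × 25.0) = 0.2472
R = 1 / (1 − 0.2472) = 1 / 0.7528 ≈ 1.33

1.33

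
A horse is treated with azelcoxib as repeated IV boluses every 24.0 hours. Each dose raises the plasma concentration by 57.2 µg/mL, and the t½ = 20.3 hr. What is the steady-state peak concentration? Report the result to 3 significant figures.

102 µg/mL

k = ln 2 / 20.3 = 0.03415 hr⁻¹
Fraction remaining after one interval: e^(−kτ) = e^(−0.03415 × 24.0) = 0.4407
R = 1 / (1 − 0.4407) = 1.788
Css,max = 57.2 × 1.788 ≈ 102 µg/mL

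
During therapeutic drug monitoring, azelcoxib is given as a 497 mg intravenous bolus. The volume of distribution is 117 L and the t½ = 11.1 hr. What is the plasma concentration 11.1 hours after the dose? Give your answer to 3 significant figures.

C₀ = dose / V = 497 / 117 = 4.248 µg/mL
k = ln 2 / 11.1 = 0.06245 hr⁻¹
C(t) = C₀ e^(−kt) = 4.248 × e^(−0.06245 × 11.1) = 4.248 × e^(−0.6931) = 4.248 × 0.5000 ≈ 2.12 µg/mL

2.12 µg/mL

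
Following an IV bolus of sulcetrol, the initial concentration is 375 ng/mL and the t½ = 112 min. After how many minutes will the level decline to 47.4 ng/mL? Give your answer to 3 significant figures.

k = ln 2 / 112 = 0.006189 min⁻¹
C(t) = C₀ e^(−kt)  ⇒  t = ln(C₀/C) / k
t = ln(375/47.4) / 0.006189 = 2.068 / 0.006189 ≈ 334 minutes

334 minutes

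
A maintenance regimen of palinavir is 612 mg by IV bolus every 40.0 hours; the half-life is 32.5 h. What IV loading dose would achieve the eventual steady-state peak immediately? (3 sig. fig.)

k = ln 2 / 32.5 = 0.02133 h⁻¹
Accumulation ratio R = 1 / (1 − e^(−kτ)) = 1 / (1 − e^(−0.02133×40.0)) = 1 / (1 − 0.4261) = 1.742
Loading dose = maintenance dose × R = 612 × 1.742 ≈ 1070 mg

1070 mg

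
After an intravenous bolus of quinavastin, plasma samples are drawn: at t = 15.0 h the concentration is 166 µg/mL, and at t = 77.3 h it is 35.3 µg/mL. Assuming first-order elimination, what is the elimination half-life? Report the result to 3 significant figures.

k = ln(C₁/C₂) / (t₂ − t₁) = ln(166/35.3) / (77.3 − 15.0)
  = 1.548 / 62.30 = 0.02485 h⁻¹
t½ = ln 2 / k = ln 2 / 0.02485 ≈ 27.9 hours

27.9 hours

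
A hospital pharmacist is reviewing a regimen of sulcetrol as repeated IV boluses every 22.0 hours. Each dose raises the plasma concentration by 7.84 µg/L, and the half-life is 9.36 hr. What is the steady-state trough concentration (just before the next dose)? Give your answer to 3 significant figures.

k = ln 2 / 9.36 = 0.07405 hr⁻¹
Fraction remaining after one interval: e^(−kτ) = e^(−0.07405 × 22.0) = 0.1961
R = 1 / (1 − 0.1961) = 1.244
Css,max = 7.84 × 1.244 = 9.752 µg/L
Css,min = Css,max × e^(−kτ) = 9.752 × 0.1961 ≈ 1.91 µg/L

1.91 µg/L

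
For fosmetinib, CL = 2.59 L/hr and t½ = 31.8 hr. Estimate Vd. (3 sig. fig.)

k = ln 2 / t½ = ln 2 / 31.8 = 0.02180 hr⁻¹
V = CL / k = 2.59 / 0.02180 ≈ 119 L

119 L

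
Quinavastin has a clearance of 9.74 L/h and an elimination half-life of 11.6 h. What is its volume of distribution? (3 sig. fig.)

163 L

k = ln 2 / t½ = ln 2 / 11.6 = 0.05975 h⁻¹
V = CL / k = 9.74 / 0.05975 ≈ 163 L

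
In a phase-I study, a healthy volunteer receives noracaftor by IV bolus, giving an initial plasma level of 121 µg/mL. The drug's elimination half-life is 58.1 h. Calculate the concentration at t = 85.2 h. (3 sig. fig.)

k = ln 2 / 58.1 = 0.01193 h⁻¹
85.2 h is 1.466 half-lives, so C = 121 × (1/2)^1.466 = 121 × 0.3619 ≈ 43.8 µg/mL

43.8 µg/mL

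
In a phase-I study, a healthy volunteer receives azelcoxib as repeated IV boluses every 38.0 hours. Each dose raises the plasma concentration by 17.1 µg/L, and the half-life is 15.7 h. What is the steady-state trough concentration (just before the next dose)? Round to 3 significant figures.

3.93 µg/L

k = ln 2 / 15.7 = 0.04415 h⁻¹
Fraction remaining after one interval: e^(−kτ) = e^(−0.04415 × 38.0) = 0.1868
R = 1 / (1 − 0.1868) = 1.230
Css,max = 17.1 × 1.230 = 21.03 µg/L
Css,min = Css,max × e^(−kτ) = 21.03 × 0.1868 ≈ 3.93 µg/L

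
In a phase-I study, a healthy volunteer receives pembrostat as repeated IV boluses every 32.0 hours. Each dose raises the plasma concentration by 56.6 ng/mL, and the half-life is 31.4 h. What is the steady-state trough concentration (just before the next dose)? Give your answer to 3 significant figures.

k = ln 2 / 31.4 = 0.02207 h⁻¹
Fraction remaining after one interval: e^(−kτ) = e^(−0.02207 × 32.0) = 0.4934
R = 1 / (1 − 0.4934) = 1.974
Css,max = 56.6 × 1.974 = 111.7 ng/mL
Css,min = Css,max × e^(−kτ) = 111.7 × 0.4934 ≈ 55.1 ng/mL

55.1 ng/mL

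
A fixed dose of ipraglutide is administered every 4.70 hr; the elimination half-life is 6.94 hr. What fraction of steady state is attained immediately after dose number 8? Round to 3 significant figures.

0.977

k = ln 2 / 6.94 = 0.09988 hr⁻¹
f_n = 1 − e^(−nkτ) = 1 − e^(−8 × 0.09988 × 4.70) = 1 − e^(−3.755) = 1 − 0.02339 ≈ 0.977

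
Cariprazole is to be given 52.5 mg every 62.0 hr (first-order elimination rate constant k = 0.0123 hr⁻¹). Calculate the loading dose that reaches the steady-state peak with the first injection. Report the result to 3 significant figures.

Accumulation ratio R = 1 / (1 − e^(−kτ)) = 1 / (1 − e^(−0.01230×62.0)) = 1 / (1 − 0.4665) = 1.874
Loading dose = maintenance dose × R = 52.5 × 1.874 ≈ 98.4 mg

98.4 mg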